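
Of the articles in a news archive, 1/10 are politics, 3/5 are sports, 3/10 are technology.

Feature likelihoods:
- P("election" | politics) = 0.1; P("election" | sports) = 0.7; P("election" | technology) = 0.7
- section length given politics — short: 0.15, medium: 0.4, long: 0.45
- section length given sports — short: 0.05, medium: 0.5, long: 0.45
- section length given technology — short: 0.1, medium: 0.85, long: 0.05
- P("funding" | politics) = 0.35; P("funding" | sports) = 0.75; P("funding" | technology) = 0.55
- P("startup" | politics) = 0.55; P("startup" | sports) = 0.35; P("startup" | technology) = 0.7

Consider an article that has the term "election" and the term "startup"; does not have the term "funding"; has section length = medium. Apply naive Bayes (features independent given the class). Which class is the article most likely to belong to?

politics: 0.1 × 0.1 × 0.4 × (1−0.35) × 0.55 = 0.00143
sports: 0.6 × 0.7 × 0.5 × (1−0.75) × 0.35 = 0.018375
technology: 0.3 × 0.7 × 0.85 × (1−0.55) × 0.7 = 0.0562275
Highest score → technology.

technology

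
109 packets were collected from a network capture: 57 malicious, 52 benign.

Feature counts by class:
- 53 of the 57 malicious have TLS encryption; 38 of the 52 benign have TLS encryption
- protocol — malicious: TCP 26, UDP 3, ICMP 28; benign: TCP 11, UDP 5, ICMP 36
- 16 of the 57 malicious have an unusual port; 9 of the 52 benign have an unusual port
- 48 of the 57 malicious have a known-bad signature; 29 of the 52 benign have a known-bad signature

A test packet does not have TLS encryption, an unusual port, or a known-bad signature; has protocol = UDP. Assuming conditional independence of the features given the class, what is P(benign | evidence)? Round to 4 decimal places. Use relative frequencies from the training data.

0.9537

malicious: (57/109) × (4/57) × (3/57) × (41/57) × (9/57) ≈ 0.00021936
benign: (52/109) × (14/52) × (5/52) × (43/52) × (23/52) ≈ 0.00451708
P(benign | x) = 0.00451708 / 0.00473644 ≈ 0.9537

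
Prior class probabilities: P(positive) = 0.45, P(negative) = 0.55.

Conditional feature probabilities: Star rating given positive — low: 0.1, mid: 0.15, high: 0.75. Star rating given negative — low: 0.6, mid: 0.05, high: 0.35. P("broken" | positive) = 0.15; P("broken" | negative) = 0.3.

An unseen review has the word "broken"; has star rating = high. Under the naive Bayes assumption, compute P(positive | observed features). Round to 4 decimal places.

positive: 0.45 × 0.75 × 0.15 = 0.050625
negative: 0.55 × 0.35 × 0.3 = 0.05775
P(positive | x) = 0.050625 / 0.108375 ≈ 0.4671

0.4671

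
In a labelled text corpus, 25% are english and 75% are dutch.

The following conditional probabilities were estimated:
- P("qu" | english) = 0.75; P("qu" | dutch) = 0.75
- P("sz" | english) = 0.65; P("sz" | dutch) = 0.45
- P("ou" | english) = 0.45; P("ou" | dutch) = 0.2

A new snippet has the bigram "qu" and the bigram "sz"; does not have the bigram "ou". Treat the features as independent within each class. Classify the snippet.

dutch

english: 0.25 × 0.75 × 0.65 × (1−0.45) = 0.06703125
dutch: 0.75 × 0.75 × 0.45 × (1−0.2) = 0.2025
Highest score → dutch.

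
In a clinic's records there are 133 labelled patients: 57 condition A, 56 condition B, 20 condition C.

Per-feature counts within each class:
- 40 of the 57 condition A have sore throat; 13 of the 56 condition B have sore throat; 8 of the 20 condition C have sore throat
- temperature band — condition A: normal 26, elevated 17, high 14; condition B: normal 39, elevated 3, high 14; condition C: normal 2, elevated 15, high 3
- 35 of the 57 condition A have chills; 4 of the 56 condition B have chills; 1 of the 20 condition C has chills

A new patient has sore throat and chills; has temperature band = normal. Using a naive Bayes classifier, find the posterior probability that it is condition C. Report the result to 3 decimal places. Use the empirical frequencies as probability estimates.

condition A: (57/133) × (40/57) × (26/57) × (35/57) ≈ 0.0842364
condition B: (56/133) × (13/56) × (39/56) × (4/56) ≈ 0.00486228
condition C: (20/133) × (8/20) × (2/20) × (1/20) ≈ 0.000300752
P(condition C | x) = 0.000300752 / 0.089399432 ≈ 0.003

0.003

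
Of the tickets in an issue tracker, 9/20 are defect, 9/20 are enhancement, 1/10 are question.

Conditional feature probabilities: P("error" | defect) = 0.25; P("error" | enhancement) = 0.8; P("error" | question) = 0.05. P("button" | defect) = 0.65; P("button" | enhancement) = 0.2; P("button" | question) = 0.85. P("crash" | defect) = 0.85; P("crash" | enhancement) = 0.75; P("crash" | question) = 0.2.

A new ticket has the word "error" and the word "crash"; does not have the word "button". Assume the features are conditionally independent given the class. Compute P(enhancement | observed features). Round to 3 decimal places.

defect: 0.45 × 0.25 × (1−0.65) × 0.85 = 0.03346875
enhancement: 0.45 × 0.8 × (1−0.2) × 0.75 = 0.216
question: 0.1 × 0.05 × (1−0.85) × 0.2 = 0.00015
P(enhancement | x) = 0.216 / 0.24961875 ≈ 0.865

0.865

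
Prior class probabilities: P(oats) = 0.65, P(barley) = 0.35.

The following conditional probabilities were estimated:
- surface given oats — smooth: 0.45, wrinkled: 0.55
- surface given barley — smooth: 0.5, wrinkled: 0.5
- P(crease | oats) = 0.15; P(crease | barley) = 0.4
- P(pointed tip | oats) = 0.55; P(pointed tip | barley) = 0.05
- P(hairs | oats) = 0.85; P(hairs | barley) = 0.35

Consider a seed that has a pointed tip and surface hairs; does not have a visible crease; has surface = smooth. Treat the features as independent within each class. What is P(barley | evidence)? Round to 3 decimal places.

0.016

oats: 0.65 × 0.45 × (1−0.15) × 0.55 × 0.85 = 0.1162321875
barley: 0.35 × 0.5 × (1−0.4) × 0.05 × 0.35 = 0.0018375
P(barley | x) = 0.0018375 / 0.1180696875 ≈ 0.016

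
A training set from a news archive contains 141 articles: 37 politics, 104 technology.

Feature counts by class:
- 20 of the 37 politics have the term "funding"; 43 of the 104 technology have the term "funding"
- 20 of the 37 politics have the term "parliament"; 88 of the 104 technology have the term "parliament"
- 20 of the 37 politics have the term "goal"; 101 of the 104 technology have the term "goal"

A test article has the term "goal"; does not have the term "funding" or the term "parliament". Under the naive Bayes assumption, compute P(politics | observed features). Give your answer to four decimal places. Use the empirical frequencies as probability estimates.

0.3166

politics: (37/141) × (17/37) × (17/37) × (20/37) ≈ 0.0299437
technology: (104/141) × (61/104) × (16/104) × (101/104) ≈ 0.0646376
P(politics | x) = 0.0299437 / 0.0945813 ≈ 0.3166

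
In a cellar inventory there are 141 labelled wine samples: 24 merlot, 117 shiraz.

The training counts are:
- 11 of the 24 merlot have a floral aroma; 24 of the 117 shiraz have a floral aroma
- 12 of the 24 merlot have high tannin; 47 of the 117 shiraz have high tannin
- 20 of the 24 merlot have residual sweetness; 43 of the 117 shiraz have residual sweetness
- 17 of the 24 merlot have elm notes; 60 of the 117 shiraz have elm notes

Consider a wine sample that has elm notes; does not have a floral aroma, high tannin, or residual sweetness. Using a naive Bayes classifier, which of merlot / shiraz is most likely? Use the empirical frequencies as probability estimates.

merlot: (24/141) × (13/24) × (12/24) × (4/24) × (17/24) ≈ 0.00544228
shiraz: (117/141) × (93/117) × (70/117) × (74/117) × (60/117) ≈ 0.127993
Highest score → shiraz.

shiraz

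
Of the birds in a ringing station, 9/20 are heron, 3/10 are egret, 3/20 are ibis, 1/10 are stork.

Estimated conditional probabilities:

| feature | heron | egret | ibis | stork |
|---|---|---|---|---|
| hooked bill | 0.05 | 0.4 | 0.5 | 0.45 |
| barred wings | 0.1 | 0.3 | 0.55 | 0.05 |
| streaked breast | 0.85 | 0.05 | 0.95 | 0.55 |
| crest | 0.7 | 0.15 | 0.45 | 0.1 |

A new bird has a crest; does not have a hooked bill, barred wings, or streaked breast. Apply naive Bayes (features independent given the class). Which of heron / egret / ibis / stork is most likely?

heron

heron: 0.45 × (1−0.05) × (1−0.1) × (1−0.85) × 0.7 = 0.04039875
egret: 0.3 × (1−0.4) × (1−0.3) × (1−0.05) × 0.15 = 0.017955
ibis: 0.15 × (1−0.5) × (1−0.55) × (1−0.95) × 0.45 = 0.000759375
stork: 0.1 × (1−0.45) × (1−0.05) × (1−0.55) × 0.1 = 0.00235125
Highest score → heron.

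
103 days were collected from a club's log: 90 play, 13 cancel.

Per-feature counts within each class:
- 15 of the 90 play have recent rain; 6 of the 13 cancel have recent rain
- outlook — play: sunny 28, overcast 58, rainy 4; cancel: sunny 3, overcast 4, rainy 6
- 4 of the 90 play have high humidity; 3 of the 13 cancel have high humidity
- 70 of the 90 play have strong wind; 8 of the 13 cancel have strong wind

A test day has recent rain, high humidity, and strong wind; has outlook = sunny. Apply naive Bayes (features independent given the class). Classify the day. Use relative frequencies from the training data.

cancel

play: (90/103) × (15/90) × (28/90) × (4/90) × (70/90) ≈ 0.00156618
cancel: (13/103) × (6/13) × (3/13) × (3/13) × (8/13) ≈ 0.00190905
Highest score → cancel.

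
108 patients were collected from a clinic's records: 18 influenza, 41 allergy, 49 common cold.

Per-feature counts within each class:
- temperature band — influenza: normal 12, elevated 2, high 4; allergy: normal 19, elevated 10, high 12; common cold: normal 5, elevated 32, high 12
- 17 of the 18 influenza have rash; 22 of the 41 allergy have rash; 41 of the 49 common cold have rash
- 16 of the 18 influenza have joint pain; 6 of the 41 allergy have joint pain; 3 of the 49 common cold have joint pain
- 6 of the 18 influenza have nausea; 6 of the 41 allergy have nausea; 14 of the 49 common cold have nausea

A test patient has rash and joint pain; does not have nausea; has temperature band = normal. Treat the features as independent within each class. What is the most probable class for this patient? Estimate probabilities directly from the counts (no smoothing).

influenza

influenza: (18/108) × (12/18) × (17/18) × (16/18) × (12/18) ≈ 0.0621856
allergy: (41/108) × (19/41) × (22/41) × (6/41) × (35/41) ≈ 0.0117929
common cold: (49/108) × (5/49) × (41/49) × (3/49) × (35/49) ≈ 0.00169407
Highest score → influenza.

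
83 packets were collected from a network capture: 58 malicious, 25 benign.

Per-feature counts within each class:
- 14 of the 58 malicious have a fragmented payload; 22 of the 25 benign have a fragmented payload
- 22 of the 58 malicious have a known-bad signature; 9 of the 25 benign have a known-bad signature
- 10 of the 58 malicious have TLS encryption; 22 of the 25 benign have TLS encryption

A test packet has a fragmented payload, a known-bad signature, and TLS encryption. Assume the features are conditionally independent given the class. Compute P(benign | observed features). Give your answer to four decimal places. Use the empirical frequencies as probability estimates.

malicious: (58/83) × (14/58) × (22/58) × (10/58) ≈ 0.011031
benign: (25/83) × (22/25) × (9/25) × (22/25) ≈ 0.0839711
P(benign | x) = 0.0839711 / 0.0950021 ≈ 0.8839

0.8839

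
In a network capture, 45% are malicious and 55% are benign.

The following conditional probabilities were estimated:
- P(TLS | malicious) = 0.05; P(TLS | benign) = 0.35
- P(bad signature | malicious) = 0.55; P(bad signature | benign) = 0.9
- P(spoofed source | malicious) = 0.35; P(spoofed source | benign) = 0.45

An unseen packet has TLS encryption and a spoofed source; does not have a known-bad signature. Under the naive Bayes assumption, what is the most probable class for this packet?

benign

malicious: 0.45 × 0.05 × (1−0.55) × 0.35 = 0.00354375
benign: 0.55 × 0.35 × (1−0.9) × 0.45 = 0.0086625
Highest score → benign.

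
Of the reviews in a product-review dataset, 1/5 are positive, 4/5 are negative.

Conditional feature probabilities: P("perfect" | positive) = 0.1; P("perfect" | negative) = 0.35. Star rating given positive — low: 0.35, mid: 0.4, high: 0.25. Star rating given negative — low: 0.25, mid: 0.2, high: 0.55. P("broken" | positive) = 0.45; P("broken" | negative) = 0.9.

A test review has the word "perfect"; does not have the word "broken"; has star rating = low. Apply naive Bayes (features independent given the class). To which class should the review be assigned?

positive: 0.2 × 0.1 × 0.35 × (1−0.45) = 0.00385
negative: 0.8 × 0.35 × 0.25 × (1−0.9) = 0.007
Highest score → negative.

negative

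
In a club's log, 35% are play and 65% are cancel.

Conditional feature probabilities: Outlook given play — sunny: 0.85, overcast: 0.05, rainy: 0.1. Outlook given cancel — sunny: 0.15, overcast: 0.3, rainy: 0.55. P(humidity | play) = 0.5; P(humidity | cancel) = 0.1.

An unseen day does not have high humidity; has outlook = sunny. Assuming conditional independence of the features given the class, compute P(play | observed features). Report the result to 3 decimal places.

0.629

play: 0.35 × 0.85 × (1−0.5) = 0.14875
cancel: 0.65 × 0.15 × (1−0.1) = 0.08775
P(play | x) = 0.14875 / 0.2365 ≈ 0.629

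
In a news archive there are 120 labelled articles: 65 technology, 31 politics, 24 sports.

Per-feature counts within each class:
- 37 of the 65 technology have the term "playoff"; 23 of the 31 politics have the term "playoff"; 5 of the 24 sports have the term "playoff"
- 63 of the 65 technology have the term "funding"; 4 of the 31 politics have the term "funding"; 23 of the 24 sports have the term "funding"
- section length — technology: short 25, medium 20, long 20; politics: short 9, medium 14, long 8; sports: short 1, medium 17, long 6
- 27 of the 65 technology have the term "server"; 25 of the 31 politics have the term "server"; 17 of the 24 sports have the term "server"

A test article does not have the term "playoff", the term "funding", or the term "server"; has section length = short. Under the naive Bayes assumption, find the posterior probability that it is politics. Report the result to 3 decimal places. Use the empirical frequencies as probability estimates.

technology: (65/120) × (28/65) × (2/65) × (25/65) × (38/65) ≈ 0.00161432
politics: (31/120) × (8/31) × (27/31) × (9/31) × (6/31) ≈ 0.00326273
sports: (24/120) × (19/24) × (1/24) × (1/24) × (7/24) ≈ 0.0000801746
P(politics | x) = 0.00326273 / 0.0049572246 ≈ 0.658

0.658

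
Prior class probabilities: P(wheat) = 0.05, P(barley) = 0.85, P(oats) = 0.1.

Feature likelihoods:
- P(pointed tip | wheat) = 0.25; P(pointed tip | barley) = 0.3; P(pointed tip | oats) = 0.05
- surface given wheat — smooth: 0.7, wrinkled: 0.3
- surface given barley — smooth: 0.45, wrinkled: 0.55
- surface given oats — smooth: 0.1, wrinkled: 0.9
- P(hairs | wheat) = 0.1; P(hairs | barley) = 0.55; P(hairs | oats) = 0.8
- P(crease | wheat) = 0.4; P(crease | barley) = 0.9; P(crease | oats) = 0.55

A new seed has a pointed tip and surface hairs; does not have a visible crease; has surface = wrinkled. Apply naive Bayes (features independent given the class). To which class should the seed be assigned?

barley

wheat: 0.05 × 0.25 × 0.3 × 0.1 × (1−0.4) = 0.000225
barley: 0.85 × 0.3 × 0.55 × 0.55 × (1−0.9) = 0.00771375
oats: 0.1 × 0.05 × 0.9 × 0.8 × (1−0.55) = 0.00162
Highest score → barley.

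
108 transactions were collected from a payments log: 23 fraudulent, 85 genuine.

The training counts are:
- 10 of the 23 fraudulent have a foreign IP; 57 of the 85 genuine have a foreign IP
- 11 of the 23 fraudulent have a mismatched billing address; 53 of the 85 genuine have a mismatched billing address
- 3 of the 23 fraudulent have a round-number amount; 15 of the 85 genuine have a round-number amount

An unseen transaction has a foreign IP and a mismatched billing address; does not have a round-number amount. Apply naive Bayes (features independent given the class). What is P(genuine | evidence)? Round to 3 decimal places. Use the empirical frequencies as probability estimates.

0.876

fraudulent: (23/108) × (10/23) × (11/23) × (20/23) ≈ 0.0385073
genuine: (85/108) × (57/85) × (53/85) × (70/85) ≈ 0.271011
P(genuine | x) = 0.271011 / 0.3095183 ≈ 0.876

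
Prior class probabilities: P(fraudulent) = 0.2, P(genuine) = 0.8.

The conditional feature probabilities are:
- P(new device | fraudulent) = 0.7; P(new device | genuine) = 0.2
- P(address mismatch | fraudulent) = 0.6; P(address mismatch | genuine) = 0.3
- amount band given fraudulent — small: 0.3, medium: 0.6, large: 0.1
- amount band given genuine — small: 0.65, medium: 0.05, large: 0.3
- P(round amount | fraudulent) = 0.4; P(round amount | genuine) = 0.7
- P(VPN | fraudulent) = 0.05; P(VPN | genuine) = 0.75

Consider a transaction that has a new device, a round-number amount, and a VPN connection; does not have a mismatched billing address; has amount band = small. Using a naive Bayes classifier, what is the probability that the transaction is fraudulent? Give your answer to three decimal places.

0.009

fraudulent: 0.2 × 0.7 × (1−0.6) × 0.3 × 0.4 × 0.05 = 0.000336
genuine: 0.8 × 0.2 × (1−0.3) × 0.65 × 0.7 × 0.75 = 0.03822
P(fraudulent | x) = 0.000336 / 0.038556 ≈ 0.009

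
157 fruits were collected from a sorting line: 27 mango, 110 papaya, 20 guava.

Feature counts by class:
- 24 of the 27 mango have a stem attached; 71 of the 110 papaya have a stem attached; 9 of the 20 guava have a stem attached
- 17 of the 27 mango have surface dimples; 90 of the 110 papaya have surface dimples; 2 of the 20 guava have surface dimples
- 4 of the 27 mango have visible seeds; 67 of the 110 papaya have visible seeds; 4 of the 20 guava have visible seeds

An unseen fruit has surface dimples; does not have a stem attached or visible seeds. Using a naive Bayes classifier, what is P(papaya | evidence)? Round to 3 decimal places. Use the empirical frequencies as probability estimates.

0.834

mango: (27/157) × (3/27) × (17/27) × (23/27) ≈ 0.0102487
papaya: (110/157) × (39/110) × (90/110) × (43/110) ≈ 0.0794494
guava: (20/157) × (11/20) × (2/20) × (16/20) ≈ 0.0056051
P(papaya | x) = 0.0794494 / 0.0953032 ≈ 0.834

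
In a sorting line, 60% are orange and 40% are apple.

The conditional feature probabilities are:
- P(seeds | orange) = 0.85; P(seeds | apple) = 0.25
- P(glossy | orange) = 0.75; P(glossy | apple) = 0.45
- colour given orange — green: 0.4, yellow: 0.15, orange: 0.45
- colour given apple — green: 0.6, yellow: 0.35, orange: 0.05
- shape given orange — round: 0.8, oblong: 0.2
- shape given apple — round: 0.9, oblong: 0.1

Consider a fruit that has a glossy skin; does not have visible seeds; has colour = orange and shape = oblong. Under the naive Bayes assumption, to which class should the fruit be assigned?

orange

orange: 0.6 × (1−0.85) × 0.75 × 0.45 × 0.2 = 0.006075
apple: 0.4 × (1−0.25) × 0.45 × 0.05 × 0.1 = 0.000675
Highest score → orange.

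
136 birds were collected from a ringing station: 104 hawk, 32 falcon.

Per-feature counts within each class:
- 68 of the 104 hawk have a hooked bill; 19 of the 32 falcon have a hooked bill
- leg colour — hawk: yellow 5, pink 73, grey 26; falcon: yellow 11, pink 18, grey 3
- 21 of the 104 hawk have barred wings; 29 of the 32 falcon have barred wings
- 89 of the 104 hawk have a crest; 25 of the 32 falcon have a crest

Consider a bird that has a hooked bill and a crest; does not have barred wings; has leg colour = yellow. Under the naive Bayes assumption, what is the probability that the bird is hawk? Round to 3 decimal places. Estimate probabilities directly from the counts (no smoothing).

0.824

hawk: (104/136) × (68/104) × (5/104) × (83/104) × (89/104) ≈ 0.0164175
falcon: (32/136) × (19/32) × (11/32) × (3/32) × (25/32) ≈ 0.00351738
P(hawk | x) = 0.0164175 / 0.01993488 ≈ 0.824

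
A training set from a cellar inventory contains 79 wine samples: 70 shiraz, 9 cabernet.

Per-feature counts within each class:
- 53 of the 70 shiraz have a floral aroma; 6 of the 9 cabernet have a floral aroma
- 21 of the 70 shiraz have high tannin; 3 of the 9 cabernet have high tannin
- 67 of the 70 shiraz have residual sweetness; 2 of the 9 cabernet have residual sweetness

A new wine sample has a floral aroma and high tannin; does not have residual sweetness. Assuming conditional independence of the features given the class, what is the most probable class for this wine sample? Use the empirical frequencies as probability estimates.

cabernet

shiraz: (70/79) × (53/70) × (21/70) × (3/70) ≈ 0.00862568
cabernet: (9/79) × (6/9) × (3/9) × (7/9) ≈ 0.0196906
Highest score → cabernet.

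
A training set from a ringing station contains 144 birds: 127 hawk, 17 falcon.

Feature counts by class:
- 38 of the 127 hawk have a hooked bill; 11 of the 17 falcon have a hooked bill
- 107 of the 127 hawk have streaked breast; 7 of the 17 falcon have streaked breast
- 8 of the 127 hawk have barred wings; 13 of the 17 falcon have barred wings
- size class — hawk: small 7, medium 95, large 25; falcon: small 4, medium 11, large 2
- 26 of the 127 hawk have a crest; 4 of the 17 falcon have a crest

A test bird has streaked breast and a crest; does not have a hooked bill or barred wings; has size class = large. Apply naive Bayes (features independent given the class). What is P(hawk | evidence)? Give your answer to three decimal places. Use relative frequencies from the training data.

hawk: (127/144) × (89/127) × (107/127) × (119/127) × (25/127) × (26/127) ≈ 0.0196633
falcon: (17/144) × (6/17) × (7/17) × (4/17) × (2/17) × (4/17) ≈ 0.000111748
P(hawk | x) = 0.0196633 / 0.019775048 ≈ 0.994

0.994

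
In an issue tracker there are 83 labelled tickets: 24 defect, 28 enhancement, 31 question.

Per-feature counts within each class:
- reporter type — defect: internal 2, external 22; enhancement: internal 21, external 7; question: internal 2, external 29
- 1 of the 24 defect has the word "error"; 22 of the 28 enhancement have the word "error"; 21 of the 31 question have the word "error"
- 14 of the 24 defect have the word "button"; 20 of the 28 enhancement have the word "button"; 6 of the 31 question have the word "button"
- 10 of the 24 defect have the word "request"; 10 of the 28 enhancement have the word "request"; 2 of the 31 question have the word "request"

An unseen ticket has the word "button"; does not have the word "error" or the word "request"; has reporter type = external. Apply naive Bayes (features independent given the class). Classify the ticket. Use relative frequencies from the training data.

defect: (24/83) × (22/24) × (23/24) × (14/24) × (14/24) ≈ 0.086436
enhancement: (28/83) × (7/28) × (6/28) × (20/28) × (18/28) ≈ 0.0082985
question: (31/83) × (29/31) × (10/31) × (6/31) × (29/31) ≈ 0.0204072
Highest score → defect.

defect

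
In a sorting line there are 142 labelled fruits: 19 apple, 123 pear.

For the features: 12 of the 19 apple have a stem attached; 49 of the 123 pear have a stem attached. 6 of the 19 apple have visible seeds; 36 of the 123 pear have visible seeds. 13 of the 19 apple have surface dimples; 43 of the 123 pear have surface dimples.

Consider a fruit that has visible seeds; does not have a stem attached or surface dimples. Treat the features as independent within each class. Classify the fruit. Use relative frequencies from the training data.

pear

apple: (19/142) × (7/19) × (6/19) × (6/19) ≈ 0.00491592
pear: (123/142) × (74/123) × (36/123) × (80/123) ≈ 0.0992032
Highest score → pear.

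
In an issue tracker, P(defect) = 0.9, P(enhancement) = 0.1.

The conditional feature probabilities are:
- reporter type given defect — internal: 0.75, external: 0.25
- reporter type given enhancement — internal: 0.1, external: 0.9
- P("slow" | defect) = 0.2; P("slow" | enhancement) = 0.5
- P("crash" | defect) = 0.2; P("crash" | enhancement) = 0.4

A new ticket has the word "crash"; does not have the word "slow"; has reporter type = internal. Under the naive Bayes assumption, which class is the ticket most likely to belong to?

defect: 0.9 × 0.75 × (1−0.2) × 0.2 = 0.108
enhancement: 0.1 × 0.1 × (1−0.5) × 0.4 = 0.002
Highest score → defect.

defect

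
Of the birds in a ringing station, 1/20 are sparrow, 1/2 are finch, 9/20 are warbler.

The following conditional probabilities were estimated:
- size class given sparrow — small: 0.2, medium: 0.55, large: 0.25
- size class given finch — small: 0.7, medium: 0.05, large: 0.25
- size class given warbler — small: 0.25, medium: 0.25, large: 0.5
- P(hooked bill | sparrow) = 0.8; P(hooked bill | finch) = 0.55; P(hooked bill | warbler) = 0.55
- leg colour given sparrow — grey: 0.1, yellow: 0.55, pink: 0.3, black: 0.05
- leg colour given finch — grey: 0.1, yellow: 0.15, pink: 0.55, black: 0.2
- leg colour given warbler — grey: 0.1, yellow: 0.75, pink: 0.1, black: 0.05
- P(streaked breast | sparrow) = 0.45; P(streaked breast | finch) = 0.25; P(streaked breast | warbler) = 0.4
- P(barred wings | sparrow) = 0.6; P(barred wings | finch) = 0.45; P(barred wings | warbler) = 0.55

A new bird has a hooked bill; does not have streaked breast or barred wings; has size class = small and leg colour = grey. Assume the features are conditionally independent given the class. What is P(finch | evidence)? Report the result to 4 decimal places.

sparrow: 0.05 × 0.2 × 0.8 × 0.1 × (1−0.45) × (1−0.6) = 0.000176
finch: 0.5 × 0.7 × 0.55 × 0.1 × (1−0.25) × (1−0.45) = 0.007940625
warbler: 0.45 × 0.25 × 0.55 × 0.1 × (1−0.4) × (1−0.55) = 0.001670625
P(finch | x) = 0.007940625 / 0.00978725 ≈ 0.8113

0.8113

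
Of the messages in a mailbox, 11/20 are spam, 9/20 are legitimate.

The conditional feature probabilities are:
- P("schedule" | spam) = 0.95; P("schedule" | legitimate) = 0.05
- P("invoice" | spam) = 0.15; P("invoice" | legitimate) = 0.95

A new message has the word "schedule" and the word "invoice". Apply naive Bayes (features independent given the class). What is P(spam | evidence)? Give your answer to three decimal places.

spam: 0.55 × 0.95 × 0.15 = 0.078375
legitimate: 0.45 × 0.05 × 0.95 = 0.021375
P(spam | x) = 0.078375 / 0.09975 ≈ 0.786

0.786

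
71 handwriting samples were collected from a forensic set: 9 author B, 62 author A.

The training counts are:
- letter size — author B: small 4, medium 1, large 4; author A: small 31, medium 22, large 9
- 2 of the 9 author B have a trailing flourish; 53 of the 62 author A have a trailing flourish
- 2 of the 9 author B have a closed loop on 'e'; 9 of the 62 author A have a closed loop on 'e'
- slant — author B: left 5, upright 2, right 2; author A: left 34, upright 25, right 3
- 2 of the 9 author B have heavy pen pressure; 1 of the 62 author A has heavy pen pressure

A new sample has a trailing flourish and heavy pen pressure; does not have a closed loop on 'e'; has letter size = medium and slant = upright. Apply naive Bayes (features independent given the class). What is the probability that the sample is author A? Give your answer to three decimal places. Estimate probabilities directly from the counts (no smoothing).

author B: (9/71) × (1/9) × (2/9) × (7/9) × (2/9) × (2/9) ≈ 0.000120215
author A: (62/71) × (22/62) × (53/62) × (53/62) × (25/62) × (1/62) ≈ 0.00147262
P(author A | x) = 0.00147262 / 0.001592835 ≈ 0.925

0.925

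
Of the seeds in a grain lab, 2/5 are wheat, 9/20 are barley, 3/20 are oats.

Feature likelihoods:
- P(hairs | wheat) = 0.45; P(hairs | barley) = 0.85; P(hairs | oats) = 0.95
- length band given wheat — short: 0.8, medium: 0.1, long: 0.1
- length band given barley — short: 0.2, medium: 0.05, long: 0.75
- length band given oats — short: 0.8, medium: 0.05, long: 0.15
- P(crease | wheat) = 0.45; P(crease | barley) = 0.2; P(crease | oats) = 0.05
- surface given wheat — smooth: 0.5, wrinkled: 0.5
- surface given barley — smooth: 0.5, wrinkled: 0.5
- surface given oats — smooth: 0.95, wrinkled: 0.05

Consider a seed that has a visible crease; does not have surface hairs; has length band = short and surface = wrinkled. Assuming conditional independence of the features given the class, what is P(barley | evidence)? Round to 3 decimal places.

wheat: 0.4 × (1−0.45) × 0.8 × 0.45 × 0.5 = 0.0396
barley: 0.45 × (1−0.85) × 0.2 × 0.2 × 0.5 = 0.00135
oats: 0.15 × (1−0.95) × 0.8 × 0.05 × 0.05 = 0.000015
P(barley | x) = 0.00135 / 0.040965 ≈ 0.033

0.033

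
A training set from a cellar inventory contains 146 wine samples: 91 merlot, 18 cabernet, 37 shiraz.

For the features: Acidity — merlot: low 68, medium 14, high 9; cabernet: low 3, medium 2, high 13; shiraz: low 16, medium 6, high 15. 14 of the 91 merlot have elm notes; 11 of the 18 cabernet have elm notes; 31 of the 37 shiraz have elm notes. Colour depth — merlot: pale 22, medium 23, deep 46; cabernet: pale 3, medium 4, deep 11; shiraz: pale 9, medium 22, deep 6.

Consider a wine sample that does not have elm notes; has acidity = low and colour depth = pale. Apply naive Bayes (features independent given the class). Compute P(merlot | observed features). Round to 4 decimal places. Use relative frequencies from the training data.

merlot: (91/146) × (68/91) × (77/91) × (22/91) ≈ 0.0952767
cabernet: (18/146) × (3/18) × (7/18) × (3/18) ≈ 0.00133181
shiraz: (37/146) × (16/37) × (6/37) × (9/37) ≈ 0.00432272
P(merlot | x) = 0.0952767 / 0.10093123 ≈ 0.9440

0.9440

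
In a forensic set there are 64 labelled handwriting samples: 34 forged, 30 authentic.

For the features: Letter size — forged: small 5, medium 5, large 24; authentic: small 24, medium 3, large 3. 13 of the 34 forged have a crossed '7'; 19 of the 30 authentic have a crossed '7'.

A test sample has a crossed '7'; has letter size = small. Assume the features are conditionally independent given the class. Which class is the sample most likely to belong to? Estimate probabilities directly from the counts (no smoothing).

forged: (34/64) × (5/34) × (13/34) ≈ 0.0298713
authentic: (30/64) × (24/30) × (19/30) = 0.2375
Highest score → authentic.

authentic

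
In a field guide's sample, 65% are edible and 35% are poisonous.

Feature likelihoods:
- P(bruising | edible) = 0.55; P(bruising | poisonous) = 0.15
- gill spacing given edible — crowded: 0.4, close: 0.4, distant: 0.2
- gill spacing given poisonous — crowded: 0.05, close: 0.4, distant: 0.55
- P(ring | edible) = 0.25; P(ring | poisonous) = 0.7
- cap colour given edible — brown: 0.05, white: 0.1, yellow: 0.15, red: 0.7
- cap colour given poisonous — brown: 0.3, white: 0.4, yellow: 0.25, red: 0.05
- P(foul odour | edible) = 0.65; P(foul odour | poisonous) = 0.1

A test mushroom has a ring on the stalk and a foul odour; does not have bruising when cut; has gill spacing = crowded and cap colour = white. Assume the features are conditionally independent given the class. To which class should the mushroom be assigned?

edible: 0.65 × (1−0.55) × 0.4 × 0.25 × 0.1 × 0.65 = 0.00190125
poisonous: 0.35 × (1−0.15) × 0.05 × 0.7 × 0.4 × 0.1 = 0.0004165
Highest score → edible.

edible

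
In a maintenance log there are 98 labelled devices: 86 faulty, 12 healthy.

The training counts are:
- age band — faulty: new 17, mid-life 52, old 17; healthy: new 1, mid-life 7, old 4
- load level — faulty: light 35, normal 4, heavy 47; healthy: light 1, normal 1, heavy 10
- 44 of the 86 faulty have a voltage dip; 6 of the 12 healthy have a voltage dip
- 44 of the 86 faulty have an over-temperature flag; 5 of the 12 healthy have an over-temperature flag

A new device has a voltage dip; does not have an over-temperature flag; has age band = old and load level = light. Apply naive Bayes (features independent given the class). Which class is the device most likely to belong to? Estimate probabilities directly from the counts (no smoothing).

faulty: (86/98) × (17/86) × (35/86) × (44/86) × (42/86) ≈ 0.01764
healthy: (12/98) × (4/12) × (1/12) × (6/12) × (7/12) ≈ 0.000992063
Highest score → faulty.

faulty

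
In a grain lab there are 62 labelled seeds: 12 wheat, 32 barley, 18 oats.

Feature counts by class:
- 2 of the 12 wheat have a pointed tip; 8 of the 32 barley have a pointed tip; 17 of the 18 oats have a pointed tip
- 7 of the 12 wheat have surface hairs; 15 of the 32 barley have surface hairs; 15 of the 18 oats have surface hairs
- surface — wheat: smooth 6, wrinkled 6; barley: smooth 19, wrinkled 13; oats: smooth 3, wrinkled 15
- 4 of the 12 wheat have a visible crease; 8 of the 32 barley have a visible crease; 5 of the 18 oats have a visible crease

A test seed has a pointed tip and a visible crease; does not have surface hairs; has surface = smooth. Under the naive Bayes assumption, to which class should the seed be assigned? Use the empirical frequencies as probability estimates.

wheat: (12/62) × (2/12) × (5/12) × (6/12) × (4/12) ≈ 0.00224014
barley: (32/62) × (8/32) × (17/32) × (19/32) × (8/32) ≈ 0.0101752
oats: (18/62) × (17/18) × (3/18) × (3/18) × (5/18) ≈ 0.00211569
Highest score → barley.

barley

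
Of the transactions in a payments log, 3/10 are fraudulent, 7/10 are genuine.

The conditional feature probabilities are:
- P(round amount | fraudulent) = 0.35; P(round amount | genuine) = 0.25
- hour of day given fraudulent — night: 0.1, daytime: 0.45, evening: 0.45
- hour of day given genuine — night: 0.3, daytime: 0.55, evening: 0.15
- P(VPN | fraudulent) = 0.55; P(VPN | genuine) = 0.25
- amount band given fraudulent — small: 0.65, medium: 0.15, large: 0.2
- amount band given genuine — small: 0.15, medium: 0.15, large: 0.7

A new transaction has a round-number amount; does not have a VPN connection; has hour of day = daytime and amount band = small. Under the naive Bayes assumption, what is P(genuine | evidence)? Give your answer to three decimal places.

0.439

fraudulent: 0.3 × 0.35 × 0.45 × (1−0.55) × 0.65 = 0.013820625
genuine: 0.7 × 0.25 × 0.55 × (1−0.25) × 0.15 = 0.010828125
P(genuine | x) = 0.010828125 / 0.02464875 ≈ 0.439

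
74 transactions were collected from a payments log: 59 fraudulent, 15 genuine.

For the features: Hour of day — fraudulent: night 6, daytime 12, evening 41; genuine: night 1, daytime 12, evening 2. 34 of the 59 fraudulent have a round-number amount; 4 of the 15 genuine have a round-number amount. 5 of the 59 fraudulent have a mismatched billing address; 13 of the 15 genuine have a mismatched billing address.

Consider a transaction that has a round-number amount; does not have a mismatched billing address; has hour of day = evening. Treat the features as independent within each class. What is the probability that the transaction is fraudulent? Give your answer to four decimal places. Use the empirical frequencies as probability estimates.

0.9967

fraudulent: (59/74) × (41/59) × (34/59) × (54/59) ≈ 0.292227
genuine: (15/74) × (2/15) × (4/15) × (2/15) ≈ 0.000960961
P(fraudulent | x) = 0.292227 / 0.293187961 ≈ 0.9967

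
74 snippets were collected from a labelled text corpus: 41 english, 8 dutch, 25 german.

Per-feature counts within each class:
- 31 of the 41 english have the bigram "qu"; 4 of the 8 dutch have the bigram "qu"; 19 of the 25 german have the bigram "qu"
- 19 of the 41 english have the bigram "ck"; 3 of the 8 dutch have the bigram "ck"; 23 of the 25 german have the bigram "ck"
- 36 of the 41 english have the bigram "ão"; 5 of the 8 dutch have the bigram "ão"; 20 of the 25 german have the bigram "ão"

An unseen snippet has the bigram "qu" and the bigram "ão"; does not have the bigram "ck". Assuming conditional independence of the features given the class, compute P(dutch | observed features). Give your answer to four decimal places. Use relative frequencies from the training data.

english: (41/74) × (31/41) × (22/41) × (36/41) ≈ 0.197373
dutch: (8/74) × (4/8) × (5/8) × (5/8) ≈ 0.0211149
german: (25/74) × (19/25) × (2/25) × (20/25) ≈ 0.0164324
P(dutch | x) = 0.0211149 / 0.2349203 ≈ 0.0899

0.0899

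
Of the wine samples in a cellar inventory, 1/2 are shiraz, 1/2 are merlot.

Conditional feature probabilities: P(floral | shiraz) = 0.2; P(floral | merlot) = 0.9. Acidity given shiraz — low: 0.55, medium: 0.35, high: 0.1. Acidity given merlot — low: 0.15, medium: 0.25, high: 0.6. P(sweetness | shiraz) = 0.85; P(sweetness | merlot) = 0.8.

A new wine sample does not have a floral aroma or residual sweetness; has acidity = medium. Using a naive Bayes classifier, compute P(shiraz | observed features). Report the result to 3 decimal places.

0.894

shiraz: 0.5 × (1−0.2) × 0.35 × (1−0.85) = 0.021
merlot: 0.5 × (1−0.9) × 0.25 × (1−0.8) = 0.0025
P(shiraz | x) = 0.021 / 0.0235 ≈ 0.894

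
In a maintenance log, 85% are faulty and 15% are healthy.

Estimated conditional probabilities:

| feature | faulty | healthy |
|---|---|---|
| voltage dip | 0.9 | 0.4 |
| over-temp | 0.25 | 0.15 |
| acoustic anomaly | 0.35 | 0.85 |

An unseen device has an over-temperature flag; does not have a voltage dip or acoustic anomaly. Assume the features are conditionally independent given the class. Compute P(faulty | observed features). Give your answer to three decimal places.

0.872

faulty: 0.85 × (1−0.9) × 0.25 × (1−0.35) = 0.0138125
healthy: 0.15 × (1−0.4) × 0.15 × (1−0.85) = 0.002025
P(faulty | x) = 0.0138125 / 0.0158375 ≈ 0.872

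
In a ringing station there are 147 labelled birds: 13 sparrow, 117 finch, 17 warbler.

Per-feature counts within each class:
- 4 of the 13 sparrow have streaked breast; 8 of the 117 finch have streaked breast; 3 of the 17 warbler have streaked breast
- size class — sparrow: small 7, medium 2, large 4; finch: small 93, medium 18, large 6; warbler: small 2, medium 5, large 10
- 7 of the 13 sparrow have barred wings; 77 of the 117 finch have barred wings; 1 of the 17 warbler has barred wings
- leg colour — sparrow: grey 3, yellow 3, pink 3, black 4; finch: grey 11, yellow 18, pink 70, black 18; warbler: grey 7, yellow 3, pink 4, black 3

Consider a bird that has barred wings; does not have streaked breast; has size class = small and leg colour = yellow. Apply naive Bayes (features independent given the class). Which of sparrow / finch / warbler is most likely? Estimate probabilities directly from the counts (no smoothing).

finch

sparrow: (13/147) × (9/13) × (7/13) × (7/13) × (3/13) ≈ 0.0040965
finch: (117/147) × (109/117) × (93/117) × (77/117) × (18/117) ≈ 0.0596757
warbler: (17/147) × (14/17) × (2/17) × (1/17) × (3/17) ≈ 0.000116309
Highest score → finch.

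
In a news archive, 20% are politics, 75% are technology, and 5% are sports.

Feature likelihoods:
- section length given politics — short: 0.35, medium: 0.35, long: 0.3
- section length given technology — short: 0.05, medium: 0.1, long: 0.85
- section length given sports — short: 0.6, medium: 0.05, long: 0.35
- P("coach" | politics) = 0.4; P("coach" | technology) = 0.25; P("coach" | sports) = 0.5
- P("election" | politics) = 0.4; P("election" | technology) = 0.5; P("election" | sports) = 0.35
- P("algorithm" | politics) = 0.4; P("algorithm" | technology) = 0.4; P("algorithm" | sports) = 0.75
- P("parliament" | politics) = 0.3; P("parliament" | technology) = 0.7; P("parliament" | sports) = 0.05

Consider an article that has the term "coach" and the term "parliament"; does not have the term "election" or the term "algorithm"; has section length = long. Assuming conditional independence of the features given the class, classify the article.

politics: 0.2 × 0.3 × 0.4 × (1−0.4) × (1−0.4) × 0.3 = 0.002592
technology: 0.75 × 0.85 × 0.25 × (1−0.5) × (1−0.4) × 0.7 = 0.03346875
sports: 0.05 × 0.35 × 0.5 × (1−0.35) × (1−0.75) × 0.05 = 0.00007109375
Highest score → technology.

technology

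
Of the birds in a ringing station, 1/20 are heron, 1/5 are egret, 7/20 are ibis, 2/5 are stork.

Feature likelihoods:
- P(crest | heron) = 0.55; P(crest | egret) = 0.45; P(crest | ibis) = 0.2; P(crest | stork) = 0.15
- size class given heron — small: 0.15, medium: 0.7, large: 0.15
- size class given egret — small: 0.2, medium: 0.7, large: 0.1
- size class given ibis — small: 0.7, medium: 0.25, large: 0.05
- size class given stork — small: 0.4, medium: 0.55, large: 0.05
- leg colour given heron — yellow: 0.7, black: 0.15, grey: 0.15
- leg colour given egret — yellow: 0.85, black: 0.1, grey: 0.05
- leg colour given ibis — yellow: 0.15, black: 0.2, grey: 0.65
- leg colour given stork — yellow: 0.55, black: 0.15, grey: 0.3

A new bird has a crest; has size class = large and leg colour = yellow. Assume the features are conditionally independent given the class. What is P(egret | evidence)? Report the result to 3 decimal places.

heron: 0.05 × 0.55 × 0.15 × 0.7 = 0.0028875
egret: 0.2 × 0.45 × 0.1 × 0.85 = 0.00765
ibis: 0.35 × 0.2 × 0.05 × 0.15 = 0.000525
stork: 0.4 × 0.15 × 0.05 × 0.55 = 0.00165
P(egret | x) = 0.00765 / 0.0127125 ≈ 0.602

0.602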